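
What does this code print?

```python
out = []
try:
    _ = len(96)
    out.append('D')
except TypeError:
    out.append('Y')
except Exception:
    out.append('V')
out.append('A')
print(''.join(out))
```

Execution trace: 'Y' (except TypeError) → 'A' (after the try/except). Output: YA

Answer: YA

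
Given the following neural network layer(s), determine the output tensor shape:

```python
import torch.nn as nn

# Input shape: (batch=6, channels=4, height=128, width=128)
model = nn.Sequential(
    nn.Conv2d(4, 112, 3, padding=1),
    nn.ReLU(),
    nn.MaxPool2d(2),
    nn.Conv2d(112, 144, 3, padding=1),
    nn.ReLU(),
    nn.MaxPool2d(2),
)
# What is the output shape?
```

Input: (6, 4, 128, 128) -> after first Conv2d: (6, 112, 128, 128) -> after first MaxPool2d: (6, 112, 64, 64) -> after second Conv2d: (6, 144, 64, 64) -> Output: (6, 144, 32, 32)

Answer: (6, 144, 32, 32)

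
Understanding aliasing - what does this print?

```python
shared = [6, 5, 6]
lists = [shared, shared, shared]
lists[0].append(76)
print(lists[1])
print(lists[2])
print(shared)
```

Key concept: list of same reference.
Step by step:
`shared = [6, 5, 6]` → shared = [6, 5, 6]
`lists = [shared, shared, shared]` → lists = [[6, 5, 6], [6, 5, 6], [6, 5, 6]]
`lists[0].append(76)` → shared = [6, 5, 6, 76]; lists = [[6, 5, 6, 76], [6, 5, 6, 76], [6, 5, 6, 76]]
`print(lists[1])` → prints [6, 5, 6, 76]
`print(lists[2])` → prints [6, 5, 6, 76]
`print(shared)` → prints [6, 5, 6, 76]

Answer:
[6, 5, 6, 76]
[6, 5, 6, 76]
[6, 5, 6, 76]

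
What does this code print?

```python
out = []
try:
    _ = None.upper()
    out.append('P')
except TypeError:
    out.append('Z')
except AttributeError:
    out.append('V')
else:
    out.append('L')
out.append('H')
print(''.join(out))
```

Execution trace: 'V' (except AttributeError) → 'H' (after the try/except). Output: VH

Answer: VH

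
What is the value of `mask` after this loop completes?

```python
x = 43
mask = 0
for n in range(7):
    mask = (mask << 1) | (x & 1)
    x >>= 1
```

Reverse lowest 7 bits of 43
`mask` takes the values: 0 → 1 → 3 → 6 → 13 → 26 → 53 → 106

Answer: 106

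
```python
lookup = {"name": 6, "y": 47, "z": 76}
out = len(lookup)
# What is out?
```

Trace:
`lookup = {"name": 6, "y": 47, "z": 76}` → lookup = {'name': 6, 'y': 47, 'z': 76}
`out = len(lookup)` → out = 3
So out = 3

Answer: 3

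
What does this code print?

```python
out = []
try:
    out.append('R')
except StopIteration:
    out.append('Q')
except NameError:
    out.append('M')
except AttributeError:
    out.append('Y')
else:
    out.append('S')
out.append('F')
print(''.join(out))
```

Execution trace: 'R' (try body, no exception) → 'S' (else) → 'F' (after the try/except). Output: RSF

Answer: RSF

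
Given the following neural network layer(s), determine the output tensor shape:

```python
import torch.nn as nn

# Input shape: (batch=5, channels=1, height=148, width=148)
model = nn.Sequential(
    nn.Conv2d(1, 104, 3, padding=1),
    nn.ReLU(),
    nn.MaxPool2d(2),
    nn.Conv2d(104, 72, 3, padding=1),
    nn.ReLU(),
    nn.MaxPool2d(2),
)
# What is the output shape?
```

Input: (5, 1, 148, 148) -> after first Conv2d: (5, 104, 148, 148) -> after first MaxPool2d: (5, 104, 74, 74) -> after second Conv2d: (5, 72, 74, 74) -> Output: (5, 72, 37, 37)

Answer: (5, 72, 37, 37)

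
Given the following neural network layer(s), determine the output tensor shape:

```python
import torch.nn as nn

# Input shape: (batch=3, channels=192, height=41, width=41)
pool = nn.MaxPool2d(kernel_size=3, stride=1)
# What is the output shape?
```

Input: (3, 192, 41, 41) -> Output: (3, 192, 39, 39)

Answer: (3, 192, 39, 39)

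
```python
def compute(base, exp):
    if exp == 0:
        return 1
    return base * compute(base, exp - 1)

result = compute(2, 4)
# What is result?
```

compute(2, 4) = 2 * 2 * 2 * 2 = 16

Answer: 16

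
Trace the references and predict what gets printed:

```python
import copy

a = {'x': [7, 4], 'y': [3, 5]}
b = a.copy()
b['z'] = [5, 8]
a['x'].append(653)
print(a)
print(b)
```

Key concept: shallow copy of dict with mutable values.
Step by step:
`a = {'x': [7, 4], 'y': [3, 5]}` → a = {'x': [7, 4], 'y': [3, 5]}
`b = a.copy()` → b = {'x': [7, 4], 'y': [3, 5]}
`b['z'] = [5, 8]` → b = {'x': [7, 4], 'y': [3, 5], 'z': [5, 8]}
`a['x'].append(653)` → a = {'x': [7, 4, 653], 'y': [3, 5]}; b = {'x': [7, 4, 653], 'y': [3, 5], 'z': [5, 8]}
`print(a)` → prints {'x': [7, 4, 653], 'y': [3, 5]}
`print(b)` → prints {'x': [7, 4, 653], 'y': [3, 5], 'z': [5, 8]}

Answer:
{'x': [7, 4, 653], 'y': [3, 5]}
{'x': [7, 4, 653], 'y': [3, 5], 'z': [5, 8]}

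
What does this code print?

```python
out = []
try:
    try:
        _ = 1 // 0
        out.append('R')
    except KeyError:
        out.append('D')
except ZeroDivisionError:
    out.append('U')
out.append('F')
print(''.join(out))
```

Execution trace: 'U' (outer except ZeroDivisionError) → 'F' (after the try/except). Output: UF

Answer: UF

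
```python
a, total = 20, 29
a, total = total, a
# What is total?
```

Trace:
`a, total = 20, 29` → a = 20; total = 29
`a, total = total, a` → a = 29; total = 20
So total = 20

Answer: 20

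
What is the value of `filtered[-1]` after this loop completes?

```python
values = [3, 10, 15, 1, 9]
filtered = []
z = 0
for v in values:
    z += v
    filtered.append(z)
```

Cumulative sum ends at 38
`filtered` takes the values: [] → [3] → [3, 13] → [3, 13, 28] → [3, 13, 28, 29] → [3, 13, 28, 29, 38]
So `filtered[-1]` = 38

Answer: 38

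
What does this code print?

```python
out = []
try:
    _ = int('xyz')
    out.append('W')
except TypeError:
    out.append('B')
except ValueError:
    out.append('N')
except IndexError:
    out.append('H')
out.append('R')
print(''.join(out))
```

Execution trace: 'N' (except ValueError) → 'R' (after the try/except). Output: NR

Answer: NR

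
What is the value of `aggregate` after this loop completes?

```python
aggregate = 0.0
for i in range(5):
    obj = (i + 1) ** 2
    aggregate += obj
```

Sum of squared losses 1² + 2² + ... + 5²
`aggregate` takes the values: 0.0 → 1.0 → 5.0 → 14.0 → 30.0 → 55.0

Answer: 55.0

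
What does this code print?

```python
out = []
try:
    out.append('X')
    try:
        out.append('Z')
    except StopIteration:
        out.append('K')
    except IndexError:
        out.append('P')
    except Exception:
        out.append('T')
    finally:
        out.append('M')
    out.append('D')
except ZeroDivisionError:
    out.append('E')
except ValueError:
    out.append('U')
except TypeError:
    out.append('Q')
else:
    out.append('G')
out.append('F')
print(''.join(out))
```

Execution trace: 'X' (try body) → 'Z' (inner try body, no exception) → 'M' (inner finally) → 'D' (try body, no exception) → 'G' (else) → 'F' (after the try/except). Output: XZMDGF

Answer: XZMDGF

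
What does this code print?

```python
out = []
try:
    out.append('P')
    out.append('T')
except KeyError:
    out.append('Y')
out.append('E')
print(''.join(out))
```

Execution trace: 'P' (try body) → 'T' (try body, no exception) → 'E' (after the try/except). Output: PTE

Answer: PTE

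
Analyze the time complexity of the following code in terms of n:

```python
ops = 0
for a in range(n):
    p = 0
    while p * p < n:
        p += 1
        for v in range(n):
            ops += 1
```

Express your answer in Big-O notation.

Each loop level contributes: n × √n × n. Multiplying the contributions gives O(n^2√n).

Answer: O(n^2√n)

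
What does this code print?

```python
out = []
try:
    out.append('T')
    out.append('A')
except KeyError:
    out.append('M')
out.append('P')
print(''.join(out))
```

Execution trace: 'T' (try body) → 'A' (try body, no exception) → 'P' (after the try/except). Output: TAP

Answer: TAP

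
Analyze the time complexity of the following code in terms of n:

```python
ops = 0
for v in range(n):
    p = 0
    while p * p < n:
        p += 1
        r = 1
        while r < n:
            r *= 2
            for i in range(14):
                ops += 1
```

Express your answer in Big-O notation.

Each loop level contributes: n × √n × log n × 1. Multiplying the contributions gives O(n√n log n).

Answer: O(n√n log n)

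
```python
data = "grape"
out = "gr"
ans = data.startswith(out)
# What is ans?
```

Trace:
`data = "grape"` → data = 'grape'
`out = "gr"` → out = 'gr'
`ans = data.startswith(out)` → ans = True
So ans = True

Answer: True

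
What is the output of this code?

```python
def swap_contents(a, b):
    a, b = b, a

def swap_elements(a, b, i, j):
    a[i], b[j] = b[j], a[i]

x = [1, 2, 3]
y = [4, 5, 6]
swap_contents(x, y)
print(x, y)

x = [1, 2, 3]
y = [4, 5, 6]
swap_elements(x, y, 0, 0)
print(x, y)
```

Key concept: parameter rebinding vs mutation.
Step by step:
`x = [1, 2, 3]` → x = [1, 2, 3]
`y = [4, 5, 6]` → y = [4, 5, 6]
`swap_contents(x, y)` → no visible change to tracked variables
`print(x, y)` → prints [1, 2, 3] [4, 5, 6]
`x = [1, 2, 3]` → x = [1, 2, 3]
`y = [4, 5, 6]` → y = [4, 5, 6]
`swap_elements(x, y, 0, 0)` → x = [4, 2, 3]; y = [1, 5, 6]
`print(x, y)` → prints [4, 2, 3] [1, 5, 6]

Answer:
[1, 2, 3] [4, 5, 6]
[4, 2, 3] [1, 5, 6]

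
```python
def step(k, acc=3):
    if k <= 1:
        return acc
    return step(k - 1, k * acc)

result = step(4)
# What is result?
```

Accumulator trace (n, acc): (4, 3) -> (3, 12) -> (2, 36) -> (1, 72) -> return 72

Answer: 72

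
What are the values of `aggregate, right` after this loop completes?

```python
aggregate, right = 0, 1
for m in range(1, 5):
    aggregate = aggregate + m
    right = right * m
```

Sum and factorial of 1 to 4
`aggregate, right` takes the values: (0, 1) → (1, 1) → (3, 1) → (3, 2) → (6, 2) → (6, 6) → (10, 6) → (10, 24)

Answer: 10, 24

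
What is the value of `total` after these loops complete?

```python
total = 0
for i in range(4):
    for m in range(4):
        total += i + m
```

Sum of all i+m for i,m in 4x4
`total` takes the values: 0 → 1 → 3 → 6 → 7 → 9 → 12 → 16 → 18 → 21 → 25 → 30 → 33 → 37 → 42 → 48

Answer: 48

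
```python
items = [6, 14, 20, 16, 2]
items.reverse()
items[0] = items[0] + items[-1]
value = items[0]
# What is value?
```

Trace:
`items = [6, 14, 20, 16, 2]` → items = [6, 14, 20, 16, 2]
`items.reverse()` → items = [2, 16, 20, 14, 6]
`items[0] = items[0] + items[-1]` → items = [8, 16, 20, 14, 6]
`value = items[0]` → value = 8
So value = 8

Answer: 8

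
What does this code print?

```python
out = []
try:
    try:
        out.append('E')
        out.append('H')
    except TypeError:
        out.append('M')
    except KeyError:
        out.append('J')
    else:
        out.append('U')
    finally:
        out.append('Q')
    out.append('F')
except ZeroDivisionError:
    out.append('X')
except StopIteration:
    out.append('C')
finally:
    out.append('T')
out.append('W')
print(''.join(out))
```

Execution trace: 'E' (inner try body) → 'H' (inner try body, no exception) → 'U' (inner else) → 'Q' (inner finally) → 'F' (try body, no exception) → 'T' (finally) → 'W' (after the try/except). Output: EHUQFTW

Answer: EHUQFTW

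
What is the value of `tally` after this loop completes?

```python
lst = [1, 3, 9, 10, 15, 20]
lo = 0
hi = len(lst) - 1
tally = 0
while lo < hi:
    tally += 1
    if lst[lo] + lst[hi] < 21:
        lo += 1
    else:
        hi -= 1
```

Steps to find pair summing to 21
`tally` takes the values: 0 → 1 → 2 → 3 → 4 → 5

Answer: 5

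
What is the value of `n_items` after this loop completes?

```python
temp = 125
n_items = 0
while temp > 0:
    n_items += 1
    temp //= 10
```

Count digits by repeated division by 10
`n_items` takes the values: 0 → 1 → 2 → 3

Answer: 3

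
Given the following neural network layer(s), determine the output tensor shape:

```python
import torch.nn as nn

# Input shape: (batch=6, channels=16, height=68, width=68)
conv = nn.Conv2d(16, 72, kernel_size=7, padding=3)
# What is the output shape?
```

Input: (6, 16, 68, 68) -> Output: (6, 72, 68, 68)

Answer: (6, 72, 68, 68)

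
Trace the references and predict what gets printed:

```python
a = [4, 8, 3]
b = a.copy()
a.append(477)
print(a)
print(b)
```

Key concept: list.copy() creates independent copy.
Step by step:
`a = [4, 8, 3]` → a = [4, 8, 3]
`b = a.copy()` → b = [4, 8, 3]
`a.append(477)` → a = [4, 8, 3, 477]
`print(a)` → prints [4, 8, 3, 477]
`print(b)` → prints [4, 8, 3]

Answer:
[4, 8, 3, 477]
[4, 8, 3]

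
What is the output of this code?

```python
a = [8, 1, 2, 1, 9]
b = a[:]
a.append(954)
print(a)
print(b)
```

Key concept: slice [:] creates copy.
Step by step:
`a = [8, 1, 2, 1, 9]` → a = [8, 1, 2, 1, 9]
`b = a[:]` → b = [8, 1, 2, 1, 9]
`a.append(954)` → a = [8, 1, 2, 1, 9, 954]
`print(a)` → prints [8, 1, 2, 1, 9, 954]
`print(b)` → prints [8, 1, 2, 1, 9]

Answer:
[8, 1, 2, 1, 9, 954]
[8, 1, 2, 1, 9]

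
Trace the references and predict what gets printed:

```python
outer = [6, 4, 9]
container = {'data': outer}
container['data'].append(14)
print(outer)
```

Key concept: dict holds reference to list.
Step by step:
`outer = [6, 4, 9]` → outer = [6, 4, 9]
`container = {'data': outer}` → container = {'data': [6, 4, 9]}
`container['data'].append(14)` → outer = [6, 4, 9, 14]; container = {'data': [6, 4, 9, 14]}
`print(outer)` → prints [6, 4, 9, 14]

Answer: [6, 4, 9, 14]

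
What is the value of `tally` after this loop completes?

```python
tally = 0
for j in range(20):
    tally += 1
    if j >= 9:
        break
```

Loop breaks when j reaches 9, tally is 10
`tally` takes the values: 0 → 1 → 2 → 3 → 4 → 5 → 6 → 7 → 8 → 9 → 10

Answer: 10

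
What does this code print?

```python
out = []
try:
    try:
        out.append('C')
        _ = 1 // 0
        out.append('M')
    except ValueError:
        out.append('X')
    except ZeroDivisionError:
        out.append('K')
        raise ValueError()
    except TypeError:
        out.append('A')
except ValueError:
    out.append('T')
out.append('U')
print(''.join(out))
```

Execution trace: 'C' (inner try body) → 'K' (inner except ZeroDivisionError) → 'T' (outer except ValueError) → 'U' (after the try/except). Output: CKTU

Answer: CKTU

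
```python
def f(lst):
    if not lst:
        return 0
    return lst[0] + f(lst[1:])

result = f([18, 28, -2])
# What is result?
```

18 + 28 + (-2) + 0 = 44

Answer: 44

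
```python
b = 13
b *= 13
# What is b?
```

Trace:
`b = 13` → b = 13
`b *= 13` → b = 169
So b = 169

Answer: 169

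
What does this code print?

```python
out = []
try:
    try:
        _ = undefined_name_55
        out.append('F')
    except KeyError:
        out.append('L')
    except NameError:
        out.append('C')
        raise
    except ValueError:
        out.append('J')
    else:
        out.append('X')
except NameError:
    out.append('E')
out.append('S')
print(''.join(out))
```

Execution trace: 'C' (inner except NameError) → 'E' (outer except NameError) → 'S' (after the try/except). Output: CES

Answer: CES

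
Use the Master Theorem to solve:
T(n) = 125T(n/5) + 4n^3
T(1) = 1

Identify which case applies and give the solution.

a=125, b=5, f(n)=4n^3. log_5(125) = 3. Since c=3 = 3, Case 2 applies: T(n) = Θ(n^log_b(a) · log n) = O(n^3 log n).

Answer: O(n^3 log n) - Case 2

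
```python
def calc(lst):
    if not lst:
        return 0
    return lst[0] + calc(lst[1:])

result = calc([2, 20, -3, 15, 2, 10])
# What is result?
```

2 + 20 + (-3) + 15 + 2 + 10 + 0 = 46

Answer: 46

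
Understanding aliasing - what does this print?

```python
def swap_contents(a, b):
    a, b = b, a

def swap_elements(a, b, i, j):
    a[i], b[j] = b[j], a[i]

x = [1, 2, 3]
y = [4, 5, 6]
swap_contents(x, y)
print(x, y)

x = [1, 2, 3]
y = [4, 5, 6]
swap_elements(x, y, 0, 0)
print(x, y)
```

Key concept: parameter rebinding vs mutation.
Step by step:
`x = [1, 2, 3]` → x = [1, 2, 3]
`y = [4, 5, 6]` → y = [4, 5, 6]
`swap_contents(x, y)` → no visible change to tracked variables
`print(x, y)` → prints [1, 2, 3] [4, 5, 6]
`x = [1, 2, 3]` → x = [1, 2, 3]
`y = [4, 5, 6]` → y = [4, 5, 6]
`swap_elements(x, y, 0, 0)` → x = [4, 2, 3]; y = [1, 5, 6]
`print(x, y)` → prints [4, 2, 3] [1, 5, 6]

Answer:
[1, 2, 3] [4, 5, 6]
[4, 2, 3] [1, 5, 6]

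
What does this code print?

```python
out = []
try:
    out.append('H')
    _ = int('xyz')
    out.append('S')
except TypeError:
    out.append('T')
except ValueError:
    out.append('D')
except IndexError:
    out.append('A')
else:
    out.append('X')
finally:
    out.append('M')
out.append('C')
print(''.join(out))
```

Execution trace: 'H' (try body) → 'D' (except ValueError) → 'M' (finally) → 'C' (after the try/except). Output: HDMC

Answer: HDMC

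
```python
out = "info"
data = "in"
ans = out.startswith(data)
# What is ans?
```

Trace:
`out = "info"` → out = 'info'
`data = "in"` → data = 'in'
`ans = out.startswith(data)` → ans = True
So ans = True

Answer: True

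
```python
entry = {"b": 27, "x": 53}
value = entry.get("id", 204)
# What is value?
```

Trace:
`entry = {"b": 27, "x": 53}` → entry = {'b': 27, 'x': 53}
`value = entry.get("id", 204)` → value = 204
So value = 204

Answer: 204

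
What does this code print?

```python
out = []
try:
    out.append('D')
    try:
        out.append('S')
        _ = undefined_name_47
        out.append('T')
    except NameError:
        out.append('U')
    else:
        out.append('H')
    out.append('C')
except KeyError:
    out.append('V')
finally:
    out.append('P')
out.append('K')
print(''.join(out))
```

Execution trace: 'D' (try body) → 'S' (inner try body) → 'U' (inner except NameError) → 'C' (try body, no exception) → 'P' (finally) → 'K' (after the try/except). Output: DSUCPK

Answer: DSUCPK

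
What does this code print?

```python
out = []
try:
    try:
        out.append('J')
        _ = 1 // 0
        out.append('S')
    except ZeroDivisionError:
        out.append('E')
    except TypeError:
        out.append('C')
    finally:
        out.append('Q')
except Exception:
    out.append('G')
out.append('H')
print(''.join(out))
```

Execution trace: 'J' (inner try body) → 'E' (inner except ZeroDivisionError) → 'Q' (inner finally) → 'H' (after the try/except). Output: JEQH

Answer: JEQH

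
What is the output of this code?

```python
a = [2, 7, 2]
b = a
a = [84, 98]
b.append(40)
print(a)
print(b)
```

Key concept: rebinding vs mutation: a is rebound to a new list, b still points at the original.
Step by step:
`a = [2, 7, 2]` → a = [2, 7, 2]
`b = a` → b = [2, 7, 2] (same object as a)
`a = [84, 98]` → a = [84, 98]
`b.append(40)` → b = [2, 7, 2, 40]
`print(a)` → prints [84, 98]
`print(b)` → prints [2, 7, 2, 40]

Answer:
[84, 98]
[2, 7, 2, 40]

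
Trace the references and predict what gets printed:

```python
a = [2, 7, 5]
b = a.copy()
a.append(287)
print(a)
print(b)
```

Key concept: list.copy() creates independent copy.
Step by step:
`a = [2, 7, 5]` → a = [2, 7, 5]
`b = a.copy()` → b = [2, 7, 5]
`a.append(287)` → a = [2, 7, 5, 287]
`print(a)` → prints [2, 7, 5, 287]
`print(b)` → prints [2, 7, 5]

Answer:
[2, 7, 5, 287]
[2, 7, 5]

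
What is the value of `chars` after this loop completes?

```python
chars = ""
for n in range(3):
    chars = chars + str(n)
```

Concatenate digits 0 to 2
`chars` takes the values: "" → "0" → "01" → "012"

Answer: "012"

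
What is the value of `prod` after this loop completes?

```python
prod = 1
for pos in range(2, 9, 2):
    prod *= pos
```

Product of even numbers 2 to 8
`prod` takes the values: 1 → 2 → 8 → 48 → 384

Answer: 384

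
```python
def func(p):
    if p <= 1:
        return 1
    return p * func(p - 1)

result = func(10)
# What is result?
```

func(10) = 10 * 9 * 8 * 7 * 6 * 5 * 4 * 3 * 2 * 1 = 3628800

Answer: 3628800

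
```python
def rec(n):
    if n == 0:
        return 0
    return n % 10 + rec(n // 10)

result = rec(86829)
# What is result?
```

Sum of digits of 86829: 9 + 2 + 8 + 6 + 8 = 33

Answer: 33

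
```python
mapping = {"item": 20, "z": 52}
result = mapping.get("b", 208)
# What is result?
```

Trace:
`mapping = {"item": 20, "z": 52}` → mapping = {'item': 20, 'z': 52}
`result = mapping.get("b", 208)` → result = 208
So result = 208

Answer: 208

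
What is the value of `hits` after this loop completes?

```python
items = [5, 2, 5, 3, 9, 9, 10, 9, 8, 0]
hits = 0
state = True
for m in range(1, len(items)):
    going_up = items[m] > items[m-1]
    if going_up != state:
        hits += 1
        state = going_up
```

Count direction changes in [5, 2, 5, 3, 9, 9, 10, 9, 8, 0]
`hits` takes the values: 0 → 1 → 2 → 3 → 4 → 5 → 6 → 7

Answer: 7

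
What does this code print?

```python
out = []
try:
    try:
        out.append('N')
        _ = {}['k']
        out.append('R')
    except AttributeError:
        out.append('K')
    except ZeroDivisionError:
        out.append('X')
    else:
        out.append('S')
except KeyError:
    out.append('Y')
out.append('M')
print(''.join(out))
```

Execution trace: 'N' (try body) → 'Y' (outer except KeyError) → 'M' (after the try/except). Output: NYM

Answer: NYM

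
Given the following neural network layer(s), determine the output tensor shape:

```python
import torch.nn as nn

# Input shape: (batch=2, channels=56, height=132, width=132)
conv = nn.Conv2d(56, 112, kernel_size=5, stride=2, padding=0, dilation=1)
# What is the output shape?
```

Input: (2, 56, 132, 132) -> Output: (2, 112, 64, 64)

Answer: (2, 112, 64, 64)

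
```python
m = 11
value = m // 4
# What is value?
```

Trace:
`m = 11` → m = 11
`value = m // 4` → value = 2
So value = 2

Answer: 2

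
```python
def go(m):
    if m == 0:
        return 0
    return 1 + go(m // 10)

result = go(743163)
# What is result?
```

Count of digits of 743163: 6

Answer: 6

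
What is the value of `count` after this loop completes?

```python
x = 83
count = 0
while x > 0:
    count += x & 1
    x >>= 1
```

Count set bits in 83 (binary: 0b1010011)
`count` takes the values: 0 → 1 → 2 → 3 → 4

Answer: 4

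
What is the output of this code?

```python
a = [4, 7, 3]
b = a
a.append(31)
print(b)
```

Key concept: basic list aliasing.
Step by step:
`a = [4, 7, 3]` → a = [4, 7, 3]
`b = a` → b = [4, 7, 3] (same object as a)
`a.append(31)` → a = [4, 7, 3, 31] (same object as b); b = [4, 7, 3, 31] (same object as a)
`print(b)` → prints [4, 7, 3, 31]

Answer: [4, 7, 3, 31]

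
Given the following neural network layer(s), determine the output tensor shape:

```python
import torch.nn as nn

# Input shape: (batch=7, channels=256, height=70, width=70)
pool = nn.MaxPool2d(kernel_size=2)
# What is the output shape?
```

Input: (7, 256, 70, 70) -> Output: (7, 256, 35, 35)

Answer: (7, 256, 35, 35)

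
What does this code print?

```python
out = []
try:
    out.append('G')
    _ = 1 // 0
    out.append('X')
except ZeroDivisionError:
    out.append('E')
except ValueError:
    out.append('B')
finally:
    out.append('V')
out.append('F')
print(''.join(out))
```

Execution trace: 'G' (try body) → 'E' (except ZeroDivisionError) → 'V' (finally) → 'F' (after the try/except). Output: GEVF

Answer: GEVF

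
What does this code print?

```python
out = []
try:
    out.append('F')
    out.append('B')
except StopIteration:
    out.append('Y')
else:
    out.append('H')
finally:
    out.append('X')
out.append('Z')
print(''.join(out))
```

Execution trace: 'F' (try body) → 'B' (try body, no exception) → 'H' (else) → 'X' (finally) → 'Z' (after the try/except). Output: FBHXZ

Answer: FBHXZ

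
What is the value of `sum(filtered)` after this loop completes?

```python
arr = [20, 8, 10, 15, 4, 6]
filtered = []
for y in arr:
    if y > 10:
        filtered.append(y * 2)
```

Sum of doubled values > 10
`filtered` takes the values: [] → [40] → [40, 30]
So `sum(filtered)` = 70

Answer: 70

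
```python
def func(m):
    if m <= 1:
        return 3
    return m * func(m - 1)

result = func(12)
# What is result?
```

func(12) = 12 * 11 * 10 * 9 * 8 * 7 * 6 * 5 * 4 * 3 * 2 * 3 = 1437004800

Answer: 1437004800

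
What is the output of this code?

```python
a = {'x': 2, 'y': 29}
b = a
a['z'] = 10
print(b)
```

Key concept: dict aliasing.
Step by step:
`a = {'x': 2, 'y': 29}` → a = {'x': 2, 'y': 29}
`b = a` → b = {'x': 2, 'y': 29} (same object as a)
`a['z'] = 10` → a = {'x': 2, 'y': 29, 'z': 10} (same object as b); b = {'x': 2, 'y': 29, 'z': 10} (same object as a)
`print(b)` → prints {'x': 2, 'y': 29, 'z': 10}

Answer: {'x': 2, 'y': 29, 'z': 10}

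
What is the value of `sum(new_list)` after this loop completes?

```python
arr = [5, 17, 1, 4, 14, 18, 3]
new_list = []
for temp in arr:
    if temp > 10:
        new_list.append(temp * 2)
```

Sum of doubled values > 10
`new_list` takes the values: [] → [34] → [34, 28] → [34, 28, 36]
So `sum(new_list)` = 98

Answer: 98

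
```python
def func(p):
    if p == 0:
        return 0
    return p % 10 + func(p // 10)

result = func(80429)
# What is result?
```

Sum of digits of 80429: 9 + 2 + 4 + 0 + 8 = 23

Answer: 23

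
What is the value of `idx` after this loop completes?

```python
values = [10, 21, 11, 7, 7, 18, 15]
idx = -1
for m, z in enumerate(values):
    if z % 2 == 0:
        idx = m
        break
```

First even number index in [10, 21, 11, 7, 7, 18, 15]
`idx` takes the values: -1 → 0

Answer: 0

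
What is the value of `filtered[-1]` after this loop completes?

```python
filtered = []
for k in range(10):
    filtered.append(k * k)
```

Last element of squares 0 to 9
`filtered` takes the values: [] → [0] → [0, 1] → [0, 1, 4] → [0, 1, 4, 9] → [0, 1, 4, 9, 16] → [0, 1, 4, 9, 16, 25] → [0, 1, 4, 9, 16, 25, 36] → [0, 1, 4, 9, 16, 25, 36, 49] → [0, 1, 4, 9, 16, 25, 36, 49, 64] → [0, 1, 4, 9, 16, 25, 36, 49, 64, 81]
So `filtered[-1]` = 81

Answer: 81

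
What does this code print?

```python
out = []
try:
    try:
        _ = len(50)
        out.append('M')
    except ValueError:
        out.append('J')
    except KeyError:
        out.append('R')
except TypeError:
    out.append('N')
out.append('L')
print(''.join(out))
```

Execution trace: 'N' (outer except TypeError) → 'L' (after the try/except). Output: NL

Answer: NL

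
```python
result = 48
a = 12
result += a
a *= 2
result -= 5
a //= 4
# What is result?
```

Trace:
`result = 48` → result = 48
`a = 12` → a = 12
`result += a` → result = 60
`a *= 2` → a = 24
`result -= 5` → result = 55
`a //= 4` → a = 6
So result = 55

Answer: 55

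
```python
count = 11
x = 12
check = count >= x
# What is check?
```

Trace:
`count = 11` → count = 11
`x = 12` → x = 12
`check = count >= x` → check = False
So check = False

Answer: False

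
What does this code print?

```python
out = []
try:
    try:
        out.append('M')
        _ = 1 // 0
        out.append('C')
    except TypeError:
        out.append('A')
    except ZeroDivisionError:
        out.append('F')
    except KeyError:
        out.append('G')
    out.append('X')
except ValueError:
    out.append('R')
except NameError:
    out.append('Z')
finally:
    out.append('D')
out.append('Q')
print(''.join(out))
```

Execution trace: 'M' (inner try body) → 'F' (inner except ZeroDivisionError) → 'X' (try body, no exception) → 'D' (finally) → 'Q' (after the try/except). Output: MFXDQ

Answer: MFXDQ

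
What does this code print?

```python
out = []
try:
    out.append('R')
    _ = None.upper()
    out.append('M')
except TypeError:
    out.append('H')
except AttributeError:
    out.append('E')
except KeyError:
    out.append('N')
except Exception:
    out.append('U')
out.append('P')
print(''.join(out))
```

Execution trace: 'R' (try body) → 'E' (except AttributeError) → 'P' (after the try/except). Output: REP

Answer: REP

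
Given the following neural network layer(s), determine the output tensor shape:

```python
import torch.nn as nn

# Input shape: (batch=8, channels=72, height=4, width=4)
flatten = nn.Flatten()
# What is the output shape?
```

Input: (8, 72, 4, 4) -> Output: (8, 1152)

Answer: (8, 1152)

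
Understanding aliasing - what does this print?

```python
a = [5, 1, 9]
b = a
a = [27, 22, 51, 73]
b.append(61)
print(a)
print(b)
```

Key concept: rebinding vs mutation: a is rebound to a new list, b still points at the original.
Step by step:
`a = [5, 1, 9]` → a = [5, 1, 9]
`b = a` → b = [5, 1, 9] (same object as a)
`a = [27, 22, 51, 73]` → a = [27, 22, 51, 73]
`b.append(61)` → b = [5, 1, 9, 61]
`print(a)` → prints [27, 22, 51, 73]
`print(b)` → prints [5, 1, 9, 61]

Answer:
[27, 22, 51, 73]
[5, 1, 9, 61]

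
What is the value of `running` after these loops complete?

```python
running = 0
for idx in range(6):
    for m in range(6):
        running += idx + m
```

Sum of all idx+m for idx,m in 6x6
`running` takes the values: 0 → 1 → 3 → 6 → 10 → 15 → 16 → 18 → 21 → 25 → 30 → 36 → 38 → 41 → 45 → 50 → 56 → 63 → 66 → 70 → 75 → 81 → 88 → 96 → 100 → 105 → 111 → 118 → 126 → 135 → 140 → 146 → 153 → 161 → 170 → 180

Answer: 180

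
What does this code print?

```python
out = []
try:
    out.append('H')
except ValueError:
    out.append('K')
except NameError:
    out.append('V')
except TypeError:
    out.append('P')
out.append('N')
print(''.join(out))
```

Execution trace: 'H' (try body, no exception) → 'N' (after the try/except). Output: HN

Answer: HN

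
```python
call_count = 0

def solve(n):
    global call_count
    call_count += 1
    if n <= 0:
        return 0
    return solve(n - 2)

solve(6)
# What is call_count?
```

Linear recursion stepping by 2: 4 calls from n=6 down to ≤0.

Answer: 4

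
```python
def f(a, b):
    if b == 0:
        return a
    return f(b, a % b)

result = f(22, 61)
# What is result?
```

f(22, 61) -> f(61, 22) -> f(22, 17) -> f(17, 5) -> f(5, 2) -> f(2, 1) -> f(1, 0) -> 1

Answer: 1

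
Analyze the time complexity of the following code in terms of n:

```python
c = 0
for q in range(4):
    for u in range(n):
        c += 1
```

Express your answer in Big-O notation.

Each loop level contributes: 1 × n. Multiplying the contributions gives O(n).

Answer: O(n)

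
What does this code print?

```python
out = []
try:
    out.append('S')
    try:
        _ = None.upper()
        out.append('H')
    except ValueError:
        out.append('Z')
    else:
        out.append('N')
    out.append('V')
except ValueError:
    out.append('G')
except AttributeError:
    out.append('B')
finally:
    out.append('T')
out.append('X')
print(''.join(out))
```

Execution trace: 'S' (try body) → 'B' (except AttributeError) → 'T' (finally) → 'X' (after the try/except). Output: SBTX

Answer: SBTX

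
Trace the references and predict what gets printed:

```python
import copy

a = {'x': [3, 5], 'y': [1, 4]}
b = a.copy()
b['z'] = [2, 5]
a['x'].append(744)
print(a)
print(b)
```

Key concept: shallow copy of dict with mutable values.
Step by step:
`a = {'x': [3, 5], 'y': [1, 4]}` → a = {'x': [3, 5], 'y': [1, 4]}
`b = a.copy()` → b = {'x': [3, 5], 'y': [1, 4]}
`b['z'] = [2, 5]` → b = {'x': [3, 5], 'y': [1, 4], 'z': [2, 5]}
`a['x'].append(744)` → a = {'x': [3, 5, 744], 'y': [1, 4]}; b = {'x': [3, 5, 744], 'y': [1, 4], 'z': [2, 5]}
`print(a)` → prints {'x': [3, 5, 744], 'y': [1, 4]}
`print(b)` → prints {'x': [3, 5, 744], 'y': [1, 4], 'z': [2, 5]}

Answer:
{'x': [3, 5, 744], 'y': [1, 4]}
{'x': [3, 5, 744], 'y': [1, 4], 'z': [2, 5]}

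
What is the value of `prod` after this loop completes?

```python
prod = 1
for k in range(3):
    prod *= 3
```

3^3 = 27
`prod` takes the values: 1 → 3 → 9 → 27

Answer: 27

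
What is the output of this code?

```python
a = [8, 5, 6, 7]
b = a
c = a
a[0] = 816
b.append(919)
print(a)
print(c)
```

Key concept: multiple aliases.
Step by step:
`a = [8, 5, 6, 7]` → a = [8, 5, 6, 7]
`b = a` → b = [8, 5, 6, 7] (same object as a)
`c = a` → c = [8, 5, 6, 7] (same object as a, b)
`a[0] = 816` → a = [816, 5, 6, 7] (same object as b, c); b = [816, 5, 6, 7] (same object as a, c); c = [816, 5, 6, 7] (same object as a, b)
`b.append(919)` → a = [816, 5, 6, 7, 919] (same object as b, c); b = [816, 5, 6, 7, 919] (same object as a, c); c = [816, 5, 6, 7, 919] (same object as a, b)
`print(a)` → prints [816, 5, 6, 7, 919]
`print(c)` → prints [816, 5, 6, 7, 919]

Answer:
[816, 5, 6, 7, 919]
[816, 5, 6, 7, 919]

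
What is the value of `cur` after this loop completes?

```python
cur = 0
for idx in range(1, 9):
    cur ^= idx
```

XOR of 1 to 8
`cur` takes the values: 0 → 1 → 3 → 0 → 4 → 1 → 7 → 0 → 8

Answer: 8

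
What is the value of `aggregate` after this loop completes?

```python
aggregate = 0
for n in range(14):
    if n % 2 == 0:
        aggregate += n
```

Sum of even numbers 0 to 13
`aggregate` takes the values: 0 → 2 → 6 → 12 → 20 → 30 → 42

Answer: 42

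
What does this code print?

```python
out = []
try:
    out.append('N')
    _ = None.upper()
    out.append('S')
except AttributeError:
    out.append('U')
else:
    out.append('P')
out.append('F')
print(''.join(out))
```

Execution trace: 'N' (try body) → 'U' (except AttributeError) → 'F' (after the try/except). Output: NUF

Answer: NUF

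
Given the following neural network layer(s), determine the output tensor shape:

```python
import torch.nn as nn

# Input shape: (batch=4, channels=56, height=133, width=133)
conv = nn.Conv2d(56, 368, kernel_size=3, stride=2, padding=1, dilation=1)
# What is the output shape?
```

Input: (4, 56, 133, 133) -> Output: (4, 368, 67, 67)

Answer: (4, 368, 67, 67)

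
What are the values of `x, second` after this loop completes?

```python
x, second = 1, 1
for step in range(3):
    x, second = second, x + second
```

Fibonacci: after 3 iterations
`x, second` takes the values: (1, 1) → (1, 2) → (2, 3) → (3, 5)

Answer: 3, 5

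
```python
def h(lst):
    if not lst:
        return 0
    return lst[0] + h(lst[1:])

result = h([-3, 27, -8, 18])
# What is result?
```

(-3) + 27 + (-8) + 18 + 0 = 34

Answer: 34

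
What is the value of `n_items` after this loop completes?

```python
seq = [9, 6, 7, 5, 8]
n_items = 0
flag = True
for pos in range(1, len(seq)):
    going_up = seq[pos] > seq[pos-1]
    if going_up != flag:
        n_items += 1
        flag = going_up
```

Count direction changes in [9, 6, 7, 5, 8]
`n_items` takes the values: 0 → 1 → 2 → 3 → 4

Answer: 4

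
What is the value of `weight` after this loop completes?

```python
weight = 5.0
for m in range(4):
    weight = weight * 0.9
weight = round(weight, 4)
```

Exponential decay: 5.0 * 0.9^4
`weight` takes the values: 5.0 → 4.5 → 4.05 → 3.645 → 3.2805

Answer: 3.2805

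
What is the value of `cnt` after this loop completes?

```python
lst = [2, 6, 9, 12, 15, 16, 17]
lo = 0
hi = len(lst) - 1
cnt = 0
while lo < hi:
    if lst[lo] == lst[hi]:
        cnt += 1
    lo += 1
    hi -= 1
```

Count matching pairs from ends
`cnt` takes the values: 0

Answer: 0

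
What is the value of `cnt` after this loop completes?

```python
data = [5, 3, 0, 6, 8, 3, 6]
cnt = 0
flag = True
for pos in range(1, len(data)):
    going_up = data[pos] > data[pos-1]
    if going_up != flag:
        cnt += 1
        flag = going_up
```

Count direction changes in [5, 3, 0, 6, 8, 3, 6]
`cnt` takes the values: 0 → 1 → 2 → 3 → 4

Answer: 4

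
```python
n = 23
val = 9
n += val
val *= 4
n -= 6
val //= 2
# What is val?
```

Trace:
`n = 23` → n = 23
`val = 9` → val = 9
`n += val` → n = 32
`val *= 4` → val = 36
`n -= 6` → n = 26
`val //= 2` → val = 18
So val = 18

Answer: 18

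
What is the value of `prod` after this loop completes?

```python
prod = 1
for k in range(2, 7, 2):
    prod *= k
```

Product of even numbers 2 to 6
`prod` takes the values: 1 → 2 → 8 → 48

Answer: 48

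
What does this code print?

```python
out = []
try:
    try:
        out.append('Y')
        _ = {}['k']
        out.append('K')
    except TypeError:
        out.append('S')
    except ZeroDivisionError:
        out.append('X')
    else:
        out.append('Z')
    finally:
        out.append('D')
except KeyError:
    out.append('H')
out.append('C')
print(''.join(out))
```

Execution trace: 'Y' (try body) → 'D' (finally) → 'H' (outer except KeyError) → 'C' (after the try/except). Output: YDHC

Answer: YDHC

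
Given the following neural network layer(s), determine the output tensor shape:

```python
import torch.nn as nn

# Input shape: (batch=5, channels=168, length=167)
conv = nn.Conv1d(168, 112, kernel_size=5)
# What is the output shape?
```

Input: (5, 168, 167) -> Output: (5, 112, 163)

Answer: (5, 112, 163)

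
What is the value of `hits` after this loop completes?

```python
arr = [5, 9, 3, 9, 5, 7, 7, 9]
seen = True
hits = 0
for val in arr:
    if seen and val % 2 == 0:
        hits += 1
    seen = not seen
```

Count even values at even positions
`hits` takes the values: 0

Answer: 0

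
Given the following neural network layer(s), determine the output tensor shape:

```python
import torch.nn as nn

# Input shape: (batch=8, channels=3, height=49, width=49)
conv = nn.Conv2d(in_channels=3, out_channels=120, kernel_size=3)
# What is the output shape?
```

Input: (8, 3, 49, 49) -> Output: (8, 120, 47, 47)

Answer: (8, 120, 47, 47)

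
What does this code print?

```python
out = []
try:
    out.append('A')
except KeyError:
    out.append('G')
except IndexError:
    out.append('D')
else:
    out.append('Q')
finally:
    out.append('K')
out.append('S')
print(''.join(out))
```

Execution trace: 'A' (try body, no exception) → 'Q' (else) → 'K' (finally) → 'S' (after the try/except). Output: AQKS

Answer: AQKS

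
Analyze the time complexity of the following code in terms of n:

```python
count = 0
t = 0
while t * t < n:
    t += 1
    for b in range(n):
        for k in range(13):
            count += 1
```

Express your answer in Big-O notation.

Each loop level contributes: √n × n × 1. Multiplying the contributions gives O(n√n).

Answer: O(n√n)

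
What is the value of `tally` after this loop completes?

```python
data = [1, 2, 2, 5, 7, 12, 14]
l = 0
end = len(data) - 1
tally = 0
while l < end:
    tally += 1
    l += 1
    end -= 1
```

Iterations until pointers meet (list length 7)
`tally` takes the values: 0 → 1 → 2 → 3

Answer: 3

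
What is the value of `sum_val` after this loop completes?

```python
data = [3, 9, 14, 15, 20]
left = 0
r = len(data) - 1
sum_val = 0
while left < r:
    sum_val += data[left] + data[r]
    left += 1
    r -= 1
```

Sum of pairs from ends
`sum_val` takes the values: 0 → 23 → 47

Answer: 47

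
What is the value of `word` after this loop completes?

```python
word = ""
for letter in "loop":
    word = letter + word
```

Reverse 'loop'
`word` takes the values: "" → "l" → "ol" → "ool" → "pool"

Answer: "pool"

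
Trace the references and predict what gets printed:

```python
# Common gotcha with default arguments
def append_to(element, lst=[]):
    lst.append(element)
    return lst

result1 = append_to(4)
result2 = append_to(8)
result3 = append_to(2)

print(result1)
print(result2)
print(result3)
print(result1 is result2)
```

Key concept: mutable default argument gotcha.
Step by step:
`result1 = append_to(4)` → result1 = [4]
`result2 = append_to(8)` → result1 = [4, 8] (same object as result2); result2 = [4, 8] (same object as result1)
`result3 = append_to(2)` → result1 = [4, 8, 2] (same object as result2, result3); result2 = [4, 8, 2] (same object as result1, result3); result3 = [4, 8, 2] (same object as result1, result2)
`print(result1)` → prints [4, 8, 2]
`print(result2)` → prints [4, 8, 2]
`print(result3)` → prints [4, 8, 2]
`print(result1 is result2)` → prints True

Answer:
[4, 8, 2]
[4, 8, 2]
[4, 8, 2]
True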